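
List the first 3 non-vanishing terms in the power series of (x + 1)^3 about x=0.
3·x^2 + 3·x + 1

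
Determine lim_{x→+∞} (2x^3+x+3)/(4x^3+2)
This is an ∞/∞ indeterminate form as x → +∞.
Divide numerator and denominator by x^3 and let the lower-order terms vanish; the leading terms give 2/4 = 1/2.
Limit = 1/2.

Final answer: 1/2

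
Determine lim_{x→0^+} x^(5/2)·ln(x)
This is a 0·∞ indeterminate form at x → 0⁺.
Rewrite the product as ln(x) / x^(-5/2) and apply L'Hôpital, or use the standard hierarchy x^(-5/2) ≫ |ln x| as x → 0⁺.
The indeterminate product → 0, so the limit = 0.

Final answer: 0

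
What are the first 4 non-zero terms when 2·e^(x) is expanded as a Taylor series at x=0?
x^3/3 + x^2 + 2·x + 2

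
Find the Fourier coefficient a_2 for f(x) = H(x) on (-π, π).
a_2 = (1/π) ∫_{-π}^{π} f(x)·cos(2x) dx.
Evaluate the integral (use parity and integration by parts as needed): a_2 = 0.

Final answer: 0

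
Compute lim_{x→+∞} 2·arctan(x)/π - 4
Evaluate the dominant behaviour as x → +∞; each term tends to a finite value or vanishes.
Limit = -3.

Final answer: -3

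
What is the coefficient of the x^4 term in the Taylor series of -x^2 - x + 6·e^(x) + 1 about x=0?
Expand to order 4: -x^2 - x + 6·e^(x) + 1 = x^4/4 + x^3 + 2·x^2 + 5·x + 7 + O(x^5).
The coefficient of x^4 is 1/4.

Final answer: 1/4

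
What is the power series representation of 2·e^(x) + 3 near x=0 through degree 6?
x^6/360 + x^5/60 + x^4/12 + x^3/3 + x^2 + 2·x + 5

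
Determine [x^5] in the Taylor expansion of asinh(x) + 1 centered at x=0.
Expand to order 5: asinh(x) + 1 = 3·x^5/40 - x^3/6 + x + 1 + O(x^6).
The coefficient of x^5 is 3/40.

Final answer: 3/40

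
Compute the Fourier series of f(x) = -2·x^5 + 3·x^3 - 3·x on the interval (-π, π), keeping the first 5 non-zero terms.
(-522 - 4·π^4 + 86·π^2)·sin(x) + (-13·π^2 + 45/2 + 2·π^4)·sin(2·x) + (-4·π^4/3 - 430/81 + 134·π^2/27)·sin(3·x) + (-11·π^2/4 + 81/32 + π^4)·sin(4·x) + (-4·π^4/5 - 1026/625 + 46·π^2/25)·sin(5·x)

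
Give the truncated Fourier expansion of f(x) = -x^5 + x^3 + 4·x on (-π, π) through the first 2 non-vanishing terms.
(-244 - 2·π^4 + 42·π^2)·sin(x) + (-6·π^2 + 5 + π^4)·sin(2·x)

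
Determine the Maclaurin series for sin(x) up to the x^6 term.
x^5/120 - x^3/6 + x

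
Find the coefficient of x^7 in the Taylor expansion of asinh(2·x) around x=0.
Expand to order 7: asinh(2·x) = -40·x^7/7 + 12·x^5/5 - 4·x^3/3 + 2·x + O(x^8).
The coefficient of x^7 is -40/7.

Final answer: -40/7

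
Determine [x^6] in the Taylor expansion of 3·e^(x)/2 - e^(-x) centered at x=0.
Expand to order 6: 3·e^(x)/2 - e^(-x) = x^6/1440 + x^5/48 + x^4/48 + 5·x^3/12 + x^2/4 + 5·x/2 + 1/2 + O(x^7).
The coefficient of x^6 is 1/1440.

Final answer: 1/1440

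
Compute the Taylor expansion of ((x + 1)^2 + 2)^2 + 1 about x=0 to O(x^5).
x^4 + 4·x^3 + 10·x^2 + 12·x + 10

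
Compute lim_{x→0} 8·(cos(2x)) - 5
Direct substitution at x = 0 gives 3.

Final answer: 3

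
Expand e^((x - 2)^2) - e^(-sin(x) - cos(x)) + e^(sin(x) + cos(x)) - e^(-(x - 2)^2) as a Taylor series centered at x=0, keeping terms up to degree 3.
x^3·(-44·e^(4)/3 - e/2 - 20·e^(-4)/3 + e^(-1)/2) + x^2·(-e^(-1) - 7·e^(-4) + 9·e^(4)) + x·(-4·e^(4) - 4·e^(-4) + e^(-1) + e) - e^(-1) - e^(-4) + e + e^(4)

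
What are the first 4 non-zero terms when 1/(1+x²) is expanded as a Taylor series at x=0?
-x^6 + x^4 - x^2 + 1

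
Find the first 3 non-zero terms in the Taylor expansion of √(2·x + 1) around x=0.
-x^2/2 + x + 1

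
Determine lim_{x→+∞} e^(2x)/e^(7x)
This is an ∞/∞ indeterminate form as x → +∞.
Rewrite e^(2x)/e^(7x) = e^((2−7)x) = e^(-5x); the exponent coefficient is -5 < 0 so e^(-5x) → 0.
Limit = 0.

Final answer: 0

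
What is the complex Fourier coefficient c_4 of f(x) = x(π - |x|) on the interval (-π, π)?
Compute the real Fourier coefficients first: a_4 = 0, b_4 = 0.
Then c_4 = (a_4 − i·b_4)/2 = 0.

Final answer: 0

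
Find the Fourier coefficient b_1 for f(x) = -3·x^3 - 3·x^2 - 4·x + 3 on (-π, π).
b_1 = (1/π) ∫_{-π}^{π} f(x)·sin(1x) dx.
Evaluate the integral (use parity and integration by parts as needed): b_1 = 28 - 6·π^2.

Final answer: 28 - 6·π^2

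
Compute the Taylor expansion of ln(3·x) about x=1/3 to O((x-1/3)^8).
3·(x - 1/3) - 9·(x - 1/3)^2/2 + 9·(x - 1/3)^3 - 81·(x - 1/3)^4/4 + 243·(x - 1/3)^5/5 - 243·(x - 1/3)^6/2 + 2187·(x - 1/3)^7/7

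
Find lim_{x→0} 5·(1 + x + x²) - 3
Direct substitution at x = 0 gives 2.

Final answer: 2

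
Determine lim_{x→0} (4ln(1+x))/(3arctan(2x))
Both numerator and denominator → 0 as x → 0; this is a 0/0 indeterminate form.
Expand each to leading order near x = 0: numerator ~ 4·x, denominator ~ 6·x.
The limit of the ratio is 2/3.

Final answer: 2/3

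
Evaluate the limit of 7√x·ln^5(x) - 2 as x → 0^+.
The product is a 0·∞ indeterminate form at x → 0⁺.
Rewrite the product as 7·ln^5(x) / x^(-1/2) and apply L'Hôpital, or use the standard hierarchy x^(-1/2) ≫ |ln x|^5 as x → 0⁺.
The indeterminate product → 0, so the limit = -2.

Final answer: -2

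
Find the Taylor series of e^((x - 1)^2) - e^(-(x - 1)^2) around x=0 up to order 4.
x^4·(5·e^(-1)/6 + 19·e/6) + x^3·(-10·e/3 + 2·e^(-1)/3) + x^2·(-e^(-1) + 3·e) + x·(-2·e - 2·e^(-1)) - e^(-1) + e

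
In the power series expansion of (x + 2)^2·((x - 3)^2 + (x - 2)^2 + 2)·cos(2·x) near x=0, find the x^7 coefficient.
Expand to order 7: (x + 2)^2·((x - 3)^2 + (x - 2)^2 + 2)·cos(2·x) = -28·x^7/9 - 62·x^6/3 + 52·x^5/3 + 76·x^4 - 42·x^3 - 137·x^2 + 20·x + 60 + O(x^8).
The coefficient of x^7 is -28/9.

Final answer: -28/9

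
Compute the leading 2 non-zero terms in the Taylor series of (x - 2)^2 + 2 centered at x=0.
6 - 4·x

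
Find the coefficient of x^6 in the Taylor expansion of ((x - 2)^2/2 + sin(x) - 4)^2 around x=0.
Expand to order 6: ((x - 2)^2/2 + sin(x) - 4)^2 = x^6/90 - x^5/5 + 7·x^4/12 - x^3/3 - x^2 + 4·x + 4 + O(x^7).
The coefficient of x^6 is 1/90.

Final answer: 1/90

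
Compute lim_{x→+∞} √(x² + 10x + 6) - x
This is an ∞ − ∞ indeterminate form.
Multiply and divide by the conjugate √(x²+10x + 6) + x; the x² terms cancel, leaving (10x + 6)/(√(x²+10x + 6)+x) → 10/2 = 5.
Limit = 5.

Final answer: 5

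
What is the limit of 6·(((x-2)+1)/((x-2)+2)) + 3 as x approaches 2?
Direct substitution at x = 2 gives 6.

Final answer: 6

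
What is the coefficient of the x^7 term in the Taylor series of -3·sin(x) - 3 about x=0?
Expand to order 7: -3·sin(x) - 3 = x^7/1680 - x^5/40 + x^3/2 - 3·x - 3 + O(x^8).
The coefficient of x^7 is 1/1680.

Final answer: 1/1680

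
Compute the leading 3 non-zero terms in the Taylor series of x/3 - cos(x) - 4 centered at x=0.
x^2/2 + x/3 - 5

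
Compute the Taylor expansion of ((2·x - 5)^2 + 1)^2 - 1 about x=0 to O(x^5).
16·x^4 - 160·x^3 + 608·x^2 - 1040·x + 675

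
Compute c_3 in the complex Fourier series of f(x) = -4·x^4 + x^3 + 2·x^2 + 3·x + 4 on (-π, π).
Compute the real Fourier coefficients first: a_3 = -88/27 + 32·π^2/9, b_3 = 14/9 + 2·π^2/3.
Then c_3 = (a_3 − i·b_3)/2 = -44/27 + 16·π^2/9 - i·π^2/3 - 7·i/9.

Final answer: -44/27 + 16·π^2/9 - i·π^2/3 - 7·i/9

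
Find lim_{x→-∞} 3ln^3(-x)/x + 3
The quotient is an ∞/∞ indeterminate form as x → -∞.
Compare growth rates of the dominant terms (exponentials ≫ polynomials ≫ logarithms), or apply L'Hôpital's rule; the quotient → 0.
Adding the constant: 0 + 3 = 3. Limit = 3.

Final answer: 3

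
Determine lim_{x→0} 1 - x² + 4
Direct substitution at x = 0 gives 5.

Final answer: 5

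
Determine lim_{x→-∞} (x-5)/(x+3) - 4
Evaluate the dominant behaviour as x → -∞; each term tends to a finite value or vanishes.
Limit = -3.

Final answer: -3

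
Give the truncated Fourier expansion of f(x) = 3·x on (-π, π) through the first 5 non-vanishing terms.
6·sin(x) - 3·sin(2·x) + 2·sin(3·x) - 3·sin(4·x)/2 + 6·sin(5·x)/5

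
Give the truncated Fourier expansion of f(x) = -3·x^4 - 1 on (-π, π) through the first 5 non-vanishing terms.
(-144 + 24·π^2)·cos(x) + (9 - 6·π^2)·cos(2·x) + (-16/9 + 8·π^2/3)·cos(3·x) + (9/16 - 3·π^2/2)·cos(4·x) - 3·π^4/5 - 1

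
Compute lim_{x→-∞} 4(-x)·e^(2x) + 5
The product is a 0·∞ indeterminate form at x → -∞.
Rewrite the product as 4(-x) / e^(-2x) (an ∞/∞ form) and apply L'Hôpital, or use the standard hierarchy e^(2|x|) ≫ |(-x)| as x → -∞.
The indeterminate product → 0, so the limit = 5.

Final answer: 5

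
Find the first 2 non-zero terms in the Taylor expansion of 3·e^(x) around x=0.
3·x + 3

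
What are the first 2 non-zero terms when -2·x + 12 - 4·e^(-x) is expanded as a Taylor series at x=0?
2·x + 8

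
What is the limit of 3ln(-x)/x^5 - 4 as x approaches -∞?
The quotient is an ∞/∞ indeterminate form as x → -∞.
Compare growth rates of the dominant terms (exponentials ≫ polynomials ≫ logarithms), or apply L'Hôpital's rule; the quotient → 0.
Adding the constant: 0 - 4 = -4. Limit = -4.

Final answer: -4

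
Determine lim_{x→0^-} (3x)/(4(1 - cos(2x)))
Both numerator and denominator → 0 as x → 0^-; this is a 0/0 indeterminate form.
Expand each to leading order near x = 0: numerator ~ 3·x, denominator ~ 8·x^2.
The limit of the ratio is -∞.

Final answer: -∞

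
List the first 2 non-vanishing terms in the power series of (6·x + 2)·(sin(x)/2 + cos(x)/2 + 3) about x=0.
22·x + 7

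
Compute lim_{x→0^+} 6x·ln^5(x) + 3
The product is a 0·∞ indeterminate form at x → 0⁺.
Rewrite the product as 6·ln^5(x) / x^(-1) and apply L'Hôpital, or use the standard hierarchy x^(-1) ≫ |ln x|^5 as x → 0⁺.
The indeterminate product → 0, so the limit = 3.

Final answer: 3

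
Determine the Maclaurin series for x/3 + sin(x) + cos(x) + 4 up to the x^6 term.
-x^6/720 + x^5/120 + x^4/24 - x^3/6 - x^2/2 + 4·x/3 + 5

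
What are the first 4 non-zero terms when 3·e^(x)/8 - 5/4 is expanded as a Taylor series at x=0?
x^3/16 + 3·x^2/16 + 3·x/8 - 7/8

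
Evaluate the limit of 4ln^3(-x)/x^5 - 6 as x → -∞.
The quotient is an ∞/∞ indeterminate form as x → -∞.
Compare growth rates of the dominant terms (exponentials ≫ polynomials ≫ logarithms), or apply L'Hôpital's rule; the quotient → 0.
Adding the constant: 0 - 6 = -6. Limit = -6.

Final answer: -6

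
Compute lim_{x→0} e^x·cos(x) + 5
Direct substitution at x = 0 gives 6.

Final answer: 6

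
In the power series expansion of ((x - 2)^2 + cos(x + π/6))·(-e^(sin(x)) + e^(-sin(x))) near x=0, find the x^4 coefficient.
Expand to order 4: ((x - 2)^2 + cos(x + π/6))·(-e^(sin(x)) + e^(-sin(x))) = -x^4/6 + x^3·(-2 + √(3)/2) + 9·x^2 + x·(-8 - √(3)) + O(x^5).
The coefficient of x^4 is -1/6.

Final answer: -1/6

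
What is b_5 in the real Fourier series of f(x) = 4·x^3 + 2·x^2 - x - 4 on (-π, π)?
b_5 = (1/π) ∫_{-π}^{π} f(x)·sin(5x) dx.
Evaluate the integral (use parity and integration by parts as needed): b_5 = -98/125 + 8·π^2/5.

Final answer: -98/125 + 8·π^2/5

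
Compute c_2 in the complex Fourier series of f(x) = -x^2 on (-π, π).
Compute the real Fourier coefficients first: a_2 = -1, b_2 = 0.
Then c_2 = (a_2 − i·b_2)/2 = -1/2.

Final answer: -1/2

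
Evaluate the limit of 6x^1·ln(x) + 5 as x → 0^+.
The product is a 0·∞ indeterminate form at x → 0⁺.
Rewrite the product as 6·ln(x) / x^(-1) and apply L'Hôpital, or use the standard hierarchy x^(-1) ≫ |ln x| as x → 0⁺.
The indeterminate product → 0, so the limit = 5.

Final answer: 5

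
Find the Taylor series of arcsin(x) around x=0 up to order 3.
x^3/6 + x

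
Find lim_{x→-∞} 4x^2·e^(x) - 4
The product is a 0·∞ indeterminate form at x → -∞.
Rewrite the product as 4x^2 / e^(-x) (an ∞/∞ form) and apply L'Hôpital, or use the standard hierarchy e^(|x|) ≫ |x^2| as x → -∞.
The indeterminate product → 0, so the limit = -4.

Final answer: -4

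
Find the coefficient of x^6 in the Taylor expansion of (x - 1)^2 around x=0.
Expand to order 6: (x - 1)^2 = x^2 - 2·x + 1 + O(x^7).
The coefficient of x^6 is 0.

Final answer: 0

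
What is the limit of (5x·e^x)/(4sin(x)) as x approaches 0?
Both numerator and denominator → 0 as x → 0; this is a 0/0 indeterminate form.
Expand each to leading order near x = 0: numerator ~ 5·x, denominator ~ 4·x.
The limit of the ratio is 5/4.

Final answer: 5/4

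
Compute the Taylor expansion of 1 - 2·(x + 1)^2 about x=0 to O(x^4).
-2·x^2 - 4·x - 1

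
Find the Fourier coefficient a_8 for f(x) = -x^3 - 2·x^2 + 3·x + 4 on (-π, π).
a_8 = (1/π) ∫_{-π}^{π} f(x)·cos(8x) dx.
Evaluate the integral (use parity and integration by parts as needed): a_8 = -1/8.

Final answer: -1/8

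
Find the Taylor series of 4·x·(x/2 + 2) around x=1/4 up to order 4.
17/8 + 9·(x - 1/4) + 2·(x - 1/4)^2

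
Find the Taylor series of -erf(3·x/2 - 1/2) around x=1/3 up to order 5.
-3·(x - 1/3)/√(π) + 9·(x - 1/3)^3/(4·√(π)) - 243·(x - 1/3)^5/(160·√(π))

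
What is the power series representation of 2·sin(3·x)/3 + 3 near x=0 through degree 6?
27·x^5/20 - 3·x^3 + 2·x + 3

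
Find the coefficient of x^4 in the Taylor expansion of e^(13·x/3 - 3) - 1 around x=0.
Expand to order 4: e^(13·x/3 - 3) - 1 = 28561·x^4·e^(-3)/1944 + 2197·x^3·e^(-3)/162 + 169·x^2·e^(-3)/18 + 13·x·e^(-3)/3 - 1 + e^(-3) + O(x^5).
The coefficient of x^4 is 28561·e^(-3)/1944.

Final answer: 28561·e^(-3)/1944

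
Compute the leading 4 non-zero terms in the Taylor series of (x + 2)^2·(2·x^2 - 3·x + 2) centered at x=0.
5·x^3 - 2·x^2 - 4·x + 8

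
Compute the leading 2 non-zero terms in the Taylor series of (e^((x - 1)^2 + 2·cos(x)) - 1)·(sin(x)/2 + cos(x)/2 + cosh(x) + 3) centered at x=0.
x·(-17·e^(3)/2 - 1/2) - 9/2 + 9·e^(3)/2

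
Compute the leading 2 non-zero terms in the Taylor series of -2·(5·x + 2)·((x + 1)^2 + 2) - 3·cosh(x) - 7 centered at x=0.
-38·x - 22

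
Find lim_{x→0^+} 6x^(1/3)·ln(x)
This is a 0·∞ indeterminate form at x → 0⁺.
Rewrite the product as 6·ln(x) / x^(-1/3) and apply L'Hôpital, or use the standard hierarchy x^(-1/3) ≫ |ln x| as x → 0⁺.
The indeterminate product → 0, so the limit = 0.

Final answer: 0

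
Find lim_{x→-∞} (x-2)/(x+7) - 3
Evaluate the dominant behaviour as x → -∞; each term tends to a finite value or vanishes.
Limit = -2.

Final answer: -2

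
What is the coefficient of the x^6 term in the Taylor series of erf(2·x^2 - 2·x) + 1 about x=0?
Expand to order 6: erf(2·x^2 - 2·x) + 1 = 80·x^6/(3·√(π)) + 48·x^5/(5·√(π)) - 16·x^4/√(π) + 16·x^3/(3·√(π)) + 4·x^2/√(π) - 4·x/√(π) + 1 + O(x^7).
The coefficient of x^6 is 80/(3·√(π)).

Final answer: 80/(3·√(π))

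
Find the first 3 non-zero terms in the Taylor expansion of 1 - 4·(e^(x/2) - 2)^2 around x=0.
-x^3/3 + 4·x - 3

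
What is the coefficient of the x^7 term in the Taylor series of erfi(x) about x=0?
Expand to order 7: erfi(x) = x^7/(21·√(π)) + x^5/(5·√(π)) + 2·x^3/(3·√(π)) + 2·x/√(π) + O(x^8).
The coefficient of x^7 is 1/(21·√(π)).

Final answer: 1/(21·√(π))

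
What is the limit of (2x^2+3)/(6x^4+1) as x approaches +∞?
This is an ∞/∞ indeterminate form as x → +∞.
Divide numerator and denominator by x^4 and let the lower-order terms vanish; the numerator's degree 2 is below the denominator's degree 4, so the quotient → 0.
Limit = 0.

Final answer: 0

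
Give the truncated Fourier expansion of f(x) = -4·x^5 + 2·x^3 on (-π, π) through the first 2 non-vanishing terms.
(-984 - 8·π^4 + 164·π^2)·sin(x) + (-22·π^2 + 33 + 4·π^4)·sin(2·x)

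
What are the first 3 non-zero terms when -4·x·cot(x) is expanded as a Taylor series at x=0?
4·x^4/45 + 4·x^2/3 - 4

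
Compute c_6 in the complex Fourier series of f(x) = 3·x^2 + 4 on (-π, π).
Compute the real Fourier coefficients first: a_6 = 1/3, b_6 = 0.
Then c_6 = (a_6 − i·b_6)/2 = 1/6.

Final answer: 1/6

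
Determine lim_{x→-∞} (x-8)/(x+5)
Evaluate the dominant behaviour as x → -∞; each term tends to a finite value or vanishes.
Limit = 1.

Final answer: 1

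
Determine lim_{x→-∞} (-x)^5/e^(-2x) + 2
The quotient is an ∞/∞ indeterminate form as x → -∞.
Compare growth rates of the dominant terms (exponentials ≫ polynomials ≫ logarithms), or apply L'Hôpital's rule; the quotient → 0.
Adding the constant: 0 + 2 = 2. Limit = 2.

Final answer: 2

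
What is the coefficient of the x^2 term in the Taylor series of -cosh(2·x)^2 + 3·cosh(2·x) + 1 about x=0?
Expand to order 2: -cosh(2·x)^2 + 3·cosh(2·x) + 1 = 2·x^2 + 3 + O(x^3).
The coefficient of x^2 is 2.

Final answer: 2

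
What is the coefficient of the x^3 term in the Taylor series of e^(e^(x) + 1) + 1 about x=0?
Expand to order 3: e^(e^(x) + 1) + 1 = 5·x^3·e^(2)/6 + x^2·e^(2) + x·e^(2) + 1 + e^(2) + O(x^4).
The coefficient of x^3 is 5·e^(2)/6.

Final answer: 5·e^(2)/6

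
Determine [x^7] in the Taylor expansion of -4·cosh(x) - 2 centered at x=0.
Expand to order 7: -4·cosh(x) - 2 = -x^6/180 - x^4/6 - 2·x^2 - 6 + O(x^8).
The coefficient of x^7 is 0.

Final answer: 0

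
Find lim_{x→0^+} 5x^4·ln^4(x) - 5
The product is a 0·∞ indeterminate form at x → 0⁺.
Rewrite the product as 5·ln^4(x) / x^(-4) and apply L'Hôpital, or use the standard hierarchy x^(-4) ≫ |ln x|^4 as x → 0⁺.
The indeterminate product → 0, so the limit = -5.

Final answer: -5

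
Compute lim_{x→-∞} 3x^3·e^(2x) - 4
The product is a 0·∞ indeterminate form at x → -∞.
Rewrite the product as 3x^3 / e^(-2x) (an ∞/∞ form) and apply L'Hôpital, or use the standard hierarchy e^(2|x|) ≫ |x^3| as x → -∞.
The indeterminate product → 0, so the limit = -4.

Final answer: -4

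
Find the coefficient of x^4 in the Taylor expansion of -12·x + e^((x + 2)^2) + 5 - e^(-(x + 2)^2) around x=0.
-19·e^(-4)/6 + 115·e^(4)/6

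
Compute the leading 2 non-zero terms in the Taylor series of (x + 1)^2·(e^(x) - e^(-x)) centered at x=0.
4·x^2 + 2·x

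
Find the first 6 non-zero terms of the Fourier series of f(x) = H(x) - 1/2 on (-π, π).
2·sin(x)/π + 2·sin(3·x)/(3·π) + 2·sin(5·x)/(5·π) + 2·sin(7·x)/(7·π) + 2·sin(9·x)/(9·π) + 2·sin(11·x)/(11·π)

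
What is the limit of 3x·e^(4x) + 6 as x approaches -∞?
The product is a 0·∞ indeterminate form at x → -∞.
Rewrite the product as 3x / e^(-4x) (an ∞/∞ form) and apply L'Hôpital, or use the standard hierarchy e^(4|x|) ≫ |x| as x → -∞.
The indeterminate product → 0, so the limit = 6.

Final answer: 6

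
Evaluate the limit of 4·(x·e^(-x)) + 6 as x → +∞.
Evaluate the dominant behaviour as x → +∞; each term tends to a finite value or vanishes.
Limit = 6.

Final answer: 6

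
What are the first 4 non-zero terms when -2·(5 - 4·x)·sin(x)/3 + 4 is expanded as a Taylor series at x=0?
5·x^3/9 + 8·x^2/3 - 10·x/3 + 4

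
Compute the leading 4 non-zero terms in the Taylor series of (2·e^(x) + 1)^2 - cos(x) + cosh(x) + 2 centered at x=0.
6·x^3 + 11·x^2 + 12·x + 11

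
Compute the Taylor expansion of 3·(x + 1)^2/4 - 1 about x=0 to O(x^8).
3·x^2/4 + 3·x/2 - 1/4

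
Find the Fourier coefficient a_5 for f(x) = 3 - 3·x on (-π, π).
a_5 = (1/π) ∫_{-π}^{π} f(x)·cos(5x) dx.
Evaluate the integral (use parity and integration by parts as needed): a_5 = 0.

Final answer: 0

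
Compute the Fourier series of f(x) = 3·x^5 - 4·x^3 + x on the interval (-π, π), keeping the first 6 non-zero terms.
(-128·π^2 + 6·π^4 + 770)·sin(x) + (-3·π^4 - 59/2 + 19·π^2)·sin(2·x) + (-64·π^2/9 + 146/27 + 2·π^4)·sin(3·x) + (-3·π^4/2 - 125/64 + 31·π^2/8)·sin(4·x) + (-64·π^2/25 + 634/625 + 6·π^4/5)·sin(5·x) + (-π^4 - 35/54 + 17·π^2/9)·sin(6·x)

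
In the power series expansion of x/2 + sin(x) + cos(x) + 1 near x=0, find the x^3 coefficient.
Expand to order 3: x/2 + sin(x) + cos(x) + 1 = -x^3/6 - x^2/2 + 3·x/2 + 2 + O(x^4).
The coefficient of x^3 is -1/6.

Final answer: -1/6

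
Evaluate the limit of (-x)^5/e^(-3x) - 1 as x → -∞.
The quotient is an ∞/∞ indeterminate form as x → -∞.
Compare growth rates of the dominant terms (exponentials ≫ polynomials ≫ logarithms), or apply L'Hôpital's rule; the quotient → 0.
Adding the constant: 0 - 1 = -1. Limit = -1.

Final answer: -1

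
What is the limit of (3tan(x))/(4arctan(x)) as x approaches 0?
Both numerator and denominator → 0 as x → 0; this is a 0/0 indeterminate form.
Expand each to leading order near x = 0: numerator ~ 3·x, denominator ~ 4·x.
The limit of the ratio is 3/4.

Final answer: 3/4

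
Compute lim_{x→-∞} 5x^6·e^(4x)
This is a 0·∞ indeterminate form at x → -∞.
Rewrite the product as 5x^6 / e^(-4x) (an ∞/∞ form) and apply L'Hôpital, or use the standard hierarchy e^(4|x|) ≫ |x^6| as x → -∞.
The indeterminate product → 0, so the limit = 0.

Final answer: 0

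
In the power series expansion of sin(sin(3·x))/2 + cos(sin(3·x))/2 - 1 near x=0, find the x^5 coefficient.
Expand to order 5: sin(sin(3·x))/2 + cos(sin(3·x))/2 - 1 = 243·x^5/20 + 135·x^4/16 - 9·x^3/2 - 9·x^2/4 + 3·x/2 - 1/2 + O(x^6).
The coefficient of x^5 is 243/20.

Final answer: 243/20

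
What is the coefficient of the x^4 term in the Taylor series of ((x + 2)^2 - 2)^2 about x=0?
Expand to order 4: ((x + 2)^2 - 2)^2 = x^4 + 8·x^3 + 20·x^2 + 16·x + 4 + O(x^5).
The coefficient of x^4 is 1.

Final answer: 1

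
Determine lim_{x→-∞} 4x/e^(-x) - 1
The quotient is an ∞/∞ indeterminate form as x → -∞.
Compare growth rates of the dominant terms (exponentials ≫ polynomials ≫ logarithms), or apply L'Hôpital's rule; the quotient → 0.
Adding the constant: 0 - 1 = -1. Limit = -1.

Final answer: -1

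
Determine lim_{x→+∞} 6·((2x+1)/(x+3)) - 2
Evaluate the dominant behaviour as x → +∞; each term tends to a finite value or vanishes.
Limit = 10.

Final answer: 10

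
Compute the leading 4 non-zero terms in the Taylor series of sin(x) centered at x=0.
-x^7/5040 + x^5/120 - x^3/6 + x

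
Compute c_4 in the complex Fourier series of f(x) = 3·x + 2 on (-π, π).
Compute the real Fourier coefficients first: a_4 = 0, b_4 = -3/2.
Then c_4 = (a_4 − i·b_4)/2 = 3·i/4.

Final answer: 3·i/4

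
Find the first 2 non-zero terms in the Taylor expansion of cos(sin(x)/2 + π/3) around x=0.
-√(3)·x/4 + 1/2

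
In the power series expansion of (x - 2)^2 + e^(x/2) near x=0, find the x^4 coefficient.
Expand to order 4: (x - 2)^2 + e^(x/2) = x^4/384 + x^3/48 + 9·x^2/8 - 7·x/2 + 5 + O(x^5).
The coefficient of x^4 is 1/384.

Final answer: 1/384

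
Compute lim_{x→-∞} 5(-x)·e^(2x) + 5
The product is a 0·∞ indeterminate form at x → -∞.
Rewrite the product as 5(-x) / e^(-2x) (an ∞/∞ form) and apply L'Hôpital, or use the standard hierarchy e^(2|x|) ≫ |(-x)| as x → -∞.
The indeterminate product → 0, so the limit = 5.

Final answer: 5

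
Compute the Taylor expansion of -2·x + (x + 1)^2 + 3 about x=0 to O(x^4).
x^2 + 4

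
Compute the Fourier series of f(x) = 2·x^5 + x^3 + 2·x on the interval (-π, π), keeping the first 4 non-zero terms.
(-78·π^2 + 4·π^4 + 472)·sin(x) + (-2·π^4 - 31/2 + 9·π^2)·sin(2·x) + (-62·π^2/27 + 232/81 + 4·π^4/3)·sin(3·x) + (-π^4 - 41/32 + 3·π^2/4)·sin(4·x)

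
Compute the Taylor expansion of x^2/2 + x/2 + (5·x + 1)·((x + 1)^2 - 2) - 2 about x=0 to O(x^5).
5·x^3 + 23·x^2/2 - 5·x/2 - 3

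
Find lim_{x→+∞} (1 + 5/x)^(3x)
As x → +∞: write (1 + 5/x)^(3x) = ((1 + 5/x)^x)^3 → (e^5)^3 = e^15.
Limit = e^(15).

Final answer: e^(15)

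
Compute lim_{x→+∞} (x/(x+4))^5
As x → +∞: x/(x+4) = 1/(1 + 4/x) → 1, and the 5th power of a limit-1 base also → 1.
Limit = 1.

Final answer: 1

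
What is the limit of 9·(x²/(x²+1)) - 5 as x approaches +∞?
Evaluate the dominant behaviour as x → +∞; each term tends to a finite value or vanishes.
Limit = 4.

Final answer: 4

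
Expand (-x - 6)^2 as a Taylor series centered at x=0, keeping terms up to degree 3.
x^2 + 12·x + 36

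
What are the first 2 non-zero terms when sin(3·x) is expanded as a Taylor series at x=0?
-9·x^3/2 + 3·x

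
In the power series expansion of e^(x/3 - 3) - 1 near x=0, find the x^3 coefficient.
Expand to order 3: e^(x/3 - 3) - 1 = x^3·e^(-3)/162 + x^2·e^(-3)/18 + x·e^(-3)/3 - 1 + e^(-3) + O(x^4).
The coefficient of x^3 is e^(-3)/162.

Final answer: e^(-3)/162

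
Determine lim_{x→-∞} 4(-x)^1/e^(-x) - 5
The quotient is an ∞/∞ indeterminate form as x → -∞.
Compare growth rates of the dominant terms (exponentials ≫ polynomials ≫ logarithms), or apply L'Hôpital's rule; the quotient → 0.
Adding the constant: 0 - 5 = -5. Limit = -5.

Final answer: -5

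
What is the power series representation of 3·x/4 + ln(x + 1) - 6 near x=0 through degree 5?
x^5/5 - x^4/4 + x^3/3 - x^2/2 + 7·x/4 - 6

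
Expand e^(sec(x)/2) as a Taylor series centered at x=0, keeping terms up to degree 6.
409·x^6·e^(1/2)/5760 + 13·x^4·e^(1/2)/96 + x^2·e^(1/2)/4 + e^(1/2)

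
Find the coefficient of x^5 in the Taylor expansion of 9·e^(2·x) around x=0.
Expand to order 5: 9·e^(2·x) = 12·x^5/5 + 6·x^4 + 12·x^3 + 18·x^2 + 18·x + 9 + O(x^6).
The coefficient of x^5 is 12/5.

Final answer: 12/5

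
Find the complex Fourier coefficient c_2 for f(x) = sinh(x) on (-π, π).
Compute the real Fourier coefficients first: a_2 = 0, b_2 = -4·sinh(π)/(5·π).
Then c_2 = (a_2 − i·b_2)/2 = 2·i·sinh(π)/(5·π).

Final answer: 2·i·sinh(π)/(5·π)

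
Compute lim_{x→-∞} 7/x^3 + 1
Evaluate the dominant behaviour as x → -∞; each term tends to a finite value or vanishes.
Limit = 1.

Final answer: 1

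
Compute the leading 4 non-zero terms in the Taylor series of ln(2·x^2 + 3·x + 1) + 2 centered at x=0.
3·x^3 - 5·x^2/2 + 3·x + 2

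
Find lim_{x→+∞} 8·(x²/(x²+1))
Evaluate the dominant behaviour as x → +∞; each term tends to a finite value or vanishes.
Limit = 8.

Final answer: 8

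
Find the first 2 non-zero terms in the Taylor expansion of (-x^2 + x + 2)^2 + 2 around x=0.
4·x + 6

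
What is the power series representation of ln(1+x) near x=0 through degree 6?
-x^6/6 + x^5/5 - x^4/4 + x^3/3 - x^2/2 + x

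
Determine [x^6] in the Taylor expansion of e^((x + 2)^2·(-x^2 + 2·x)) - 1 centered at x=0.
Expand to order 6: e^((x + 2)^2·(-x^2 + 2·x)) - 1 = 47014·x^6/45 + 2992·x^5/5 + 869·x^4/3 + 346·x^3/3 + 36·x^2 + 8·x + O(x^7).
The coefficient of x^6 is 47014/45.

Final answer: 47014/45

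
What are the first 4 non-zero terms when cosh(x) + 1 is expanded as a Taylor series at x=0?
x^6/720 + x^4/24 + x^2/2 + 2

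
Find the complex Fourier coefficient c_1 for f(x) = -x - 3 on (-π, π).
Compute the real Fourier coefficients first: a_1 = 0, b_1 = -2.
Then c_1 = (a_1 − i·b_1)/2 = i.

Final answer: i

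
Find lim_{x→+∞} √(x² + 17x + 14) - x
This is an ∞ − ∞ indeterminate form.
Multiply and divide by the conjugate √(x²+17x + 14) + x; the x² terms cancel, leaving (17x + 14)/(√(x²+17x + 14)+x) → 17/2.
Limit = 17/2.

Final answer: 17/2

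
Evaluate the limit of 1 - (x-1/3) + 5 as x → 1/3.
Direct substitution at x = 1/3 gives 6.

Final answer: 6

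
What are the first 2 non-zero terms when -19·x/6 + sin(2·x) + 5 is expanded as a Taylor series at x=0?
5 - 7·x/6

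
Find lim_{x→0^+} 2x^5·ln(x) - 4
The product is a 0·∞ indeterminate form at x → 0⁺.
Rewrite the product as 2·ln(x) / x^(-5) and apply L'Hôpital, or use the standard hierarchy x^(-5) ≫ |ln x| as x → 0⁺.
The indeterminate product → 0, so the limit = -4.

Final answer: -4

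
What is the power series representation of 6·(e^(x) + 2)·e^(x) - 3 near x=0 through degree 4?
9·x^4/2 + 10·x^3 + 18·x^2 + 24·x + 15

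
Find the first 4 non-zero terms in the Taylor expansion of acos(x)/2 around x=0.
-3·x^5/80 - x^3/12 - x/2 + π/4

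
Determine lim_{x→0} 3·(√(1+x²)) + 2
Direct substitution at x = 0 gives 5.

Final answer: 5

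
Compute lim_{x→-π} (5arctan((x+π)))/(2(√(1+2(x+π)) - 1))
Both numerator and denominator → 0 as x → -π; this is a 0/0 indeterminate form.
Expand each to leading order near x = -π: numerator ~ 5·(x + π), denominator ~ 2·(x + π).
The limit of the ratio is 5/2.

Final answer: 5/2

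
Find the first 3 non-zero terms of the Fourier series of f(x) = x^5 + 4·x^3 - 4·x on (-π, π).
(-32·π^2 + 184 + 2·π^4)·sin(x) + (-π^4 + 5/2 + π^2)·sin(2·x) + (-280/81 + 32·π^2/27 + 2·π^4/3)·sin(3·x)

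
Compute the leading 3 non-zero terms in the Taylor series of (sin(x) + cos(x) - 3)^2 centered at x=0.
3·x^2 - 4·x + 4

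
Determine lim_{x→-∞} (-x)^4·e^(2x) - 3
The product is a 0·∞ indeterminate form at x → -∞.
Rewrite the product as (-x)^4 / e^(-2x) (an ∞/∞ form) and apply L'Hôpital, or use the standard hierarchy e^(2|x|) ≫ |(-x)^4| as x → -∞.
The indeterminate product → 0, so the limit = -3.

Final answer: -3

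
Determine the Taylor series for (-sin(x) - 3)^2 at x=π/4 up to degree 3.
3·√(2) + 19/2 + (1 + 3·√(2))·(x - π/4) + (-19·√(2)/(2·√(2) + 12) - 6/(√(2) + 6) + 3·√(2)/(6·√(2) + 19) + 19/(12·√(2) + 38))·(x - π/4)^2 + (-19·√(2)/(6·√(2) + 36) - 19/(12·√(2) + 38) - 6/(3·√(2) + 18) - 3·√(2)/(6·√(2) + 19))·(x - π/4)^3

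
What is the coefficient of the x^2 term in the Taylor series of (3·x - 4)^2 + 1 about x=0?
Expand to order 2: (3·x - 4)^2 + 1 = 9·x^2 - 24·x + 17 + O(x^3).
The coefficient of x^2 is 9.

Final answer: 9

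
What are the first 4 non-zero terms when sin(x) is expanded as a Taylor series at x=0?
-x^7/5040 + x^5/120 - x^3/6 + x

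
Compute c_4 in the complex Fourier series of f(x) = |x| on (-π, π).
Compute the real Fourier coefficients first: a_4 = 0, b_4 = 0.
Then c_4 = (a_4 − i·b_4)/2 = 0.

Final answer: 0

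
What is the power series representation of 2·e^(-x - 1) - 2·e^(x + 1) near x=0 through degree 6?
x^6·(-e/360 + e^(-1)/360) + x^5·(-e/60 - e^(-1)/60) + x^4·(-e/12 + e^(-1)/12) + x^3·(-e/3 - e^(-1)/3) + x^2·(-e + e^(-1)) + x·(-2·e - 2·e^(-1)) - 2·e + 2·e^(-1)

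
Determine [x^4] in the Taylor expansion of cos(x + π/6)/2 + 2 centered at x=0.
Expand to order 4: cos(x + π/6)/2 + 2 = √(3)·x^4/96 + x^3/24 - √(3)·x^2/8 - x/4 + √(3)/4 + 2 + O(x^5).
The coefficient of x^4 is √(3)/96.

Final answer: √(3)/96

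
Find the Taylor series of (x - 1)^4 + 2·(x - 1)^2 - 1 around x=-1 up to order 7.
23 - 40·(x + 1) + 26·(x + 1)^2 - 8·(x + 1)^3 + (x + 1)^4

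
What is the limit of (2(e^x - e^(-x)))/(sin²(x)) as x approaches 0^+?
Both numerator and denominator → 0 as x → 0^+; this is a 0/0 indeterminate form.
Expand each to leading order near x = 0: numerator ~ 4·x, denominator ~ x^2.
The limit of the ratio is ∞.

Final answer: ∞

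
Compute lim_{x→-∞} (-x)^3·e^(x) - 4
The product is a 0·∞ indeterminate form at x → -∞.
Rewrite the product as (-x)^3 / e^(-x) (an ∞/∞ form) and apply L'Hôpital, or use the standard hierarchy e^(|x|) ≫ |(-x)^3| as x → -∞.
The indeterminate product → 0, so the limit = -4.

Final answer: -4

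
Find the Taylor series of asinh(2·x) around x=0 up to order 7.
-40·x^7/7 + 12·x^5/5 - 4·x^3/3 + 2·x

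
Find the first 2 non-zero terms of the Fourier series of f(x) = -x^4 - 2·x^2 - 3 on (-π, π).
(-40 + 8·π^2)·cos(x) - π^4/5 - 2·π^2/3 - 3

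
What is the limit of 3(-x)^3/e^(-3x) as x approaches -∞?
This is an ∞/∞ indeterminate form as x → -∞.
Compare growth rates of the dominant terms (exponentials ≫ polynomials ≫ logarithms), or apply L'Hôpital's rule; the quotient → 0.
Limit = 0.

Final answer: 0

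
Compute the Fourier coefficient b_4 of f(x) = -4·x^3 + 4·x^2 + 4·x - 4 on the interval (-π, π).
b_4 = (1/π) ∫_{-π}^{π} f(x)·sin(4x) dx.
Evaluate the integral (use parity and integration by parts as needed): b_4 = -11/4 + 2·π^2.

Final answer: -11/4 + 2·π^2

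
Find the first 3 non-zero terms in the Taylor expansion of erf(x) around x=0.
x^5/(5·√(π)) - 2·x^3/(3·√(π)) + 2·x/√(π)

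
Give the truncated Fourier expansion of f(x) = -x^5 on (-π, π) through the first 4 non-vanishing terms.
(-240 - 2·π^4 + 40·π^2)·sin(x) + (-5·π^2 + 15/2 + π^4)·sin(2·x) + (-2·π^4/3 - 80/81 + 40·π^2/27)·sin(3·x) + (-5·π^2/8 + 15/64 + π^4/2)·sin(4·x)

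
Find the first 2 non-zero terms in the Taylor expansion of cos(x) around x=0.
1 - x^2/2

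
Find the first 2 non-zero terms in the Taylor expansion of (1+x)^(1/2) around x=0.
x/2 + 1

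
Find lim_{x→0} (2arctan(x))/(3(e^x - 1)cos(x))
Both numerator and denominator → 0 as x → 0; this is a 0/0 indeterminate form.
Expand each to leading order near x = 0: numerator ~ 2·x, denominator ~ 3·x.
The limit of the ratio is 2/3.

Final answer: 2/3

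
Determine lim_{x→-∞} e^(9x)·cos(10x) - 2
Evaluate the dominant behaviour as x → -∞; each term tends to a finite value or vanishes.
Limit = -2.

Final answer: -2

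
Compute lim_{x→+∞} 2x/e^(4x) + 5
The quotient is an ∞/∞ indeterminate form as x → +∞.
The exponential denominator e^(4x) dominates the polynomial numerator (e^x ≫ x as x → ∞), so the quotient → 0.
Adding the constant: 0 + 5 = 5. Limit = 5.

Final answer: 5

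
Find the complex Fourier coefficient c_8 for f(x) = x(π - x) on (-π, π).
Compute the real Fourier coefficients first: a_8 = -1/16, b_8 = -π/4.
Then c_8 = (a_8 − i·b_8)/2 = -1/32 + i·π/8.

Final answer: -1/32 + i·π/8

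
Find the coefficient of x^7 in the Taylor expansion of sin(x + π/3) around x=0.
Expand to order 7: sin(x + π/3) = -x^7/10080 - √(3)·x^6/1440 + x^5/240 + √(3)·x^4/48 - x^3/12 - √(3)·x^2/4 + x/2 + √(3)/2 + O(x^8).
The coefficient of x^7 is -1/10080.

Final answer: -1/10080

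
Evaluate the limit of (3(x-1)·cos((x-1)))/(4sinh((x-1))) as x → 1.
Both numerator and denominator → 0 as x → 1; this is a 0/0 indeterminate form.
Expand each to leading order near x = 1: numerator ~ 3·(x - 1), denominator ~ 4·(x - 1).
The limit of the ratio is 3/4.

Final answer: 3/4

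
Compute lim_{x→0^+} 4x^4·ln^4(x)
This is a 0·∞ indeterminate form at x → 0⁺.
Rewrite the product as 4·ln^4(x) / x^(-4) and apply L'Hôpital, or use the standard hierarchy x^(-4) ≫ |ln x|^4 as x → 0⁺.
The indeterminate product → 0, so the limit = 0.

Final answer: 0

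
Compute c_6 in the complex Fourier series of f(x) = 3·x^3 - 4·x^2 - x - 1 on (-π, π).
Compute the real Fourier coefficients first: a_6 = -4/9, b_6 = 1/2 - π^2.
Then c_6 = (a_6 − i·b_6)/2 = -2/9 - i/4 + i·π^2/2.

Final answer: -2/9 - i/4 + i·π^2/2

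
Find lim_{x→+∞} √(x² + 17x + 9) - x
This is an ∞ − ∞ indeterminate form.
Multiply and divide by the conjugate √(x²+17x + 9) + x; the x² terms cancel, leaving (17x + 9)/(√(x²+17x + 9)+x) → 17/2.
Limit = 17/2.

Final answer: 17/2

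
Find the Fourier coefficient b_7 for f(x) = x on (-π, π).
b_7 = (1/π) ∫_{-π}^{π} f(x)·sin(7x) dx.
Evaluate the integral (use parity and integration by parts as needed): b_7 = 2/7.

Final answer: 2/7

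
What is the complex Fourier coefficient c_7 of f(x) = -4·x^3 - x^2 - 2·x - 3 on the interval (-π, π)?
Compute the real Fourier coefficients first: a_7 = 4/49, b_7 = -8·π^2/7 - 148/343.
Then c_7 = (a_7 − i·b_7)/2 = 2/49 + 74·i/343 + 4·i·π^2/7.

Final answer: 2/49 + 74·i/343 + 4·i·π^2/7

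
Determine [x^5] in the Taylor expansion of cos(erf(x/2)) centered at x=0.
Expand to order 5: cos(erf(x/2)) = x^4·(1/(24·π^2) + 1/(12·π)) - x^2/(2·π) + 1 + O(x^6).
The coefficient of x^5 is 0.

Final answer: 0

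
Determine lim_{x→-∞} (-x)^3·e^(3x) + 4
The product is a 0·∞ indeterminate form at x → -∞.
Rewrite the product as (-x)^3 / e^(-3x) (an ∞/∞ form) and apply L'Hôpital, or use the standard hierarchy e^(3|x|) ≫ |(-x)^3| as x → -∞.
The indeterminate product → 0, so the limit = 4.

Final answer: 4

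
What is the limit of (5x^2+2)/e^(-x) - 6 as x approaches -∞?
The quotient is an ∞/∞ indeterminate form as x → -∞.
Compare growth rates of the dominant terms (exponentials ≫ polynomials ≫ logarithms), or apply L'Hôpital's rule; the quotient → 0.
Adding the constant: 0 - 6 = -6. Limit = -6.

Final answer: -6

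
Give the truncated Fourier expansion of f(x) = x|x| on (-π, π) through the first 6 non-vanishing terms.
(-8 + 2·π^2)·sin(x)/π - π·sin(2·x) + (-8 + 18·π^2)·sin(3·x)/(27·π) - π·sin(4·x)/2 + (-8 + 50·π^2)·sin(5·x)/(125·π) - π·sin(6·x)/3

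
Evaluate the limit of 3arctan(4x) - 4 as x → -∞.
Evaluate the dominant behaviour as x → -∞; each term tends to a finite value or vanishes.
Limit = -3·π/2 - 4.

Final answer: -3·π/2 - 4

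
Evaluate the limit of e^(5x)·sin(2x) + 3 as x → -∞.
Evaluate the dominant behaviour as x → -∞; each term tends to a finite value or vanishes.
Limit = 3.

Final answer: 3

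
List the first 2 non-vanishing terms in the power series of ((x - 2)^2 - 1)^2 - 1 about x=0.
8 - 24·x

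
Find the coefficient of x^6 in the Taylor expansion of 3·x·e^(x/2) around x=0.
Expand to order 6: 3·x·e^(x/2) = x^6/1280 + x^5/128 + x^4/16 + 3·x^3/8 + 3·x^2/2 + 3·x + O(x^7).
The coefficient of x^6 is 1/1280.

Final answer: 1/1280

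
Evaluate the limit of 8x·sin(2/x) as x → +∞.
As x → +∞: let u = 2/x → 0⁺; then 8·x·sin(2/x) = 8·2·sin(u)/u → 8·2·1 = 16.
Limit = 16.

Final answer: 16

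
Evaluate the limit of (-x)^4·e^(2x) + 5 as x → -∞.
The product is a 0·∞ indeterminate form at x → -∞.
Rewrite the product as (-x)^4 / e^(-2x) (an ∞/∞ form) and apply L'Hôpital, or use the standard hierarchy e^(2|x|) ≫ |(-x)^4| as x → -∞.
The indeterminate product → 0, so the limit = 5.

Final answer: 5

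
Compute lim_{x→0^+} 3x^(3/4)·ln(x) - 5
The product is a 0·∞ indeterminate form at x → 0⁺.
Rewrite the product as 3·ln(x) / x^(-3/4) and apply L'Hôpital, or use the standard hierarchy x^(-3/4) ≫ |ln x| as x → 0⁺.
The indeterminate product → 0, so the limit = -5.

Final answer: -5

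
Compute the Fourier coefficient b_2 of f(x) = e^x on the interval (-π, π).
b_2 = (1/π) ∫_{-π}^{π} f(x)·sin(2x) dx.
Evaluate the integral (use parity and integration by parts as needed): b_2 = (2 - 2·e^(2·π))·e^(-π)/(5·π).

Final answer: (2 - 2·e^(2·π))·e^(-π)/(5·π)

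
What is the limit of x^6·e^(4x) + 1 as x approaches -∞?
The product is a 0·∞ indeterminate form at x → -∞.
Rewrite the product as x^6 / e^(-4x) (an ∞/∞ form) and apply L'Hôpital, or use the standard hierarchy e^(4|x|) ≫ |x^6| as x → -∞.
The indeterminate product → 0, so the limit = 1.

Final answer: 1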